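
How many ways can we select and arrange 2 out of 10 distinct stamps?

P(10,2) = 10!/(10-2)! = 10!/8!.

Final answer: P(10,2) = 90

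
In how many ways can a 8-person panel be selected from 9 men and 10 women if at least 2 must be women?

Sum over valid woman counts:
C(10,2)C(9,6) = 3780
C(10,3)C(9,5) = 15120
C(10,4)C(9,4) = 26460
C(10,5)C(9,3) = 21168
C(10,6)C(9,2) = 7560
C(10,7)C(9,1) = 1080
C(10,8)C(9,0) = 45
Total: 3780 + 15120 + 26460 + 21168 + 7560 + 1080 + 45.

Final answer: 75213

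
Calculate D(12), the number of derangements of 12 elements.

Use the recurrence D(n) = (n-1)(D(n-1) + D(n-2)) with D(0)=1, D(1)=0.
D(2) = 1 x (0 + 1) = 1
D(3) = 2 x (1 + 0) = 2
D(4) = 3 x (2 + 1) = 9
D(5) = 4 x (9 + 2) = 44
D(6) = 5 x (44 + 9) = 265
D(7) = 6 x (265 + 44) = 1854
D(8) = 7 x (1854 + 265) = 14833
D(9) = 8 x (14833 + 1854) = 133496
D(10) = 9 x (133496 + 14833) = 1334961
D(11) = 10 x (1334961 + 133496) = 14684570
D(12) = 11 x (D(11) + D(10)) = 11 x (14684570 + 1334961)

Final answer: D(12) = 176214841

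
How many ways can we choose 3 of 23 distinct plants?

C(23,3) = 23!/(3! x (23-3)!).

Final answer: C(23,3) = 1771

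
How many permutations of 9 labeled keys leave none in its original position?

Use the recurrence D(n) = (n-1)(D(n-1) + D(n-2)) with D(0)=1, D(1)=0.
D(2) = 1 x (0 + 1) = 1
D(3) = 2 x (1 + 0) = 2
D(4) = 3 x (2 + 1) = 9
D(5) = 4 x (9 + 2) = 44
D(6) = 5 x (44 + 9) = 265
D(7) = 6 x (265 + 44) = 1854
D(8) = 7 x (1854 + 265) = 14833
D(9) = 8 x (D(8) + D(7)) = 8 x (14833 + 1854)

Final answer: D(9) = 133496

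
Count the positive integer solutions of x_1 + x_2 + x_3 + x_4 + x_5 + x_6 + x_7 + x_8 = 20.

Substitute x'_i = x_i - 1 (so x'_i >= 0). Then sum x'_i = 20 - 8 = 12.
Stars and bars: C(12+8-1, 8-1) = C(19,7).

Final answer: C(19,7) = 50388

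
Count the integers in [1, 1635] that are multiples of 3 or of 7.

Multiples of 3: 545. Multiples of 7: 233. Of both (lcm=21): 77.
By inclusion-exclusion: 545 + 233 - 77.

Final answer: 701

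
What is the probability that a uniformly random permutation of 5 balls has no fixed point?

D(n) = (n-1)(D(n-1) + D(n-2)), D(0)=1, D(1)=0.
Building up: D(2)=1, D(3)=2, D(4)=9, D(5)=44.
Total arrangements: 5! = 120.
Probability = D(5)/5! = 11/30.

Final answer: D(5)/5! = 44/120 = 0.366667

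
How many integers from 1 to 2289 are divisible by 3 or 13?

Multiples of 3: 763. Multiples of 13: 176. Of both (lcm=39): 58.
By inclusion-exclusion: 763 + 176 - 58.

Final answer: 881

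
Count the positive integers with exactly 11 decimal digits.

First digit: 9 choices (1-9). Each of the remaining 10 digits: 10 choices.
Total: 9 x 10^10.

Final answer: 90000000000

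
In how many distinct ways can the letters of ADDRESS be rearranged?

Letters (A:1, D:2, E:1, R:1, S:2). Total letters: 7.
Permutations = 7!/(2! x 2!).

Final answer: 1260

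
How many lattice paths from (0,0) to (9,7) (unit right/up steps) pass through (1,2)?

Paths (0,0)->(1,2): C(3,2) = 3.
Paths (1,2)->(9,7): C(13,5) = 1287.
By multiplication principle: 3 x 1287.

Final answer: 3861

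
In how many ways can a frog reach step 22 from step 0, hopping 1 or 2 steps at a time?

Let f(n) count the ways. The last step is size 1 or 2, so f(n) = f(n-1) + f(n-2) with f(1)=1, f(2)=2.
Building up term by term: f(1)=1, f(2)=2, f(3)=3, f(4)=5, f(5)=8, f(6)=13, f(7)=21, f(8)=34, f(9)=55, f(10)=89, f(11)=144, f(12)=233, f(13)=377, f(14)=610, f(15)=987, f(16)=1597, f(17)=2584, f(18)=4181, f(19)=6765, f(20)=10946, f(21)=17711, f(22)=28657.

Final answer: 28657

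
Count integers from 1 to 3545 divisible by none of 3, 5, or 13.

|div by 3|=1181, |div by 5|=709, |div by 13|=272.
|div by 3&5|=236, |div by 3&13|=90, |div by 5&13|=54, |div by all|=18.
By inclusion-exclusion, divisible by at least one: 1181+709+272-236-90-54+18 = 1800.
Not divisible by any: 3545 - 1800.

Final answer: 1745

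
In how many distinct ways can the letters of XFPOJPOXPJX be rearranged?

Letters (F:1, J:2, O:2, P:3, X:3). Total letters: 11.
Permutations = 11!/(3! x 3! x 2! x 2!).

Final answer: 277200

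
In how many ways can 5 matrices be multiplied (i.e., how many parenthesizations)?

This is a standard Catalan-number count: the answer is C_n. Here n = 5 - 1 = 4.
C_n = C(2n,n) - C(2n,n+1), so C_{4} = C(8,4) - C(8,5) = 70 - 56.

Final answer: C_{4} = 14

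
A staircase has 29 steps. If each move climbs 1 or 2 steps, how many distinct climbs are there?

Condition on the final move: it is a 1-step (f(n-1) ways to get there) or a 2-step (f(n-2) ways), so f(n) = f(n-1) + f(n-2), with f(1)=1, f(2)=2.
Iterating the recurrence: f(1)=1, f(2)=2, f(3)=3, f(4)=5, f(5)=8, f(6)=13, f(7)=21, f(8)=34, f(9)=55, f(10)=89, f(11)=144, f(12)=233, f(13)=377, f(14)=610, f(15)=987, f(16)=1597, f(17)=2584, f(18)=4181, f(19)=6765, f(20)=10946, f(21)=17711, f(22)=28657, f(23)=46368, f(24)=75025, f(25)=121393, f(26)=196418, f(27)=317811, f(28)=514229, f(29)=832040.

Final answer: 832040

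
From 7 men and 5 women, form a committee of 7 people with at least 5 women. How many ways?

Sum over valid woman counts:
C(5,5)C(7,2).

Final answer: 21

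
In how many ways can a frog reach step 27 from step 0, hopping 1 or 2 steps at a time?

Let f(n) be the number of climbs. Removing the last move (1 or 2 steps) gives f(n) = f(n-1) + f(n-2); base cases f(1)=1, f(2)=2.
Iterating the recurrence: f(1)=1, f(2)=2, f(3)=3, f(4)=5, f(5)=8, f(6)=13, f(7)=21, f(8)=34, f(9)=55, f(10)=89, f(11)=144, f(12)=233, f(13)=377, f(14)=610, f(15)=987, f(16)=1597, f(17)=2584, f(18)=4181, f(19)=6765, f(20)=10946, f(21)=17711, f(22)=28657, f(23)=46368, f(24)=75025, f(25)=121393, f(26)=196418, f(27)=317811.

Final answer: 317811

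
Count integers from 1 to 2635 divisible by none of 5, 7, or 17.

|div by 5|=527, |div by 7|=376, |div by 17|=155.
|div by 5&7|=75, |div by 5&17|=31, |div by 7&17|=22, |div by all|=4.
By inclusion-exclusion, divisible by at least one: 527+376+155-75-31-22+4 = 934.
Not divisible by any: 2635 - 934.

Final answer: 1701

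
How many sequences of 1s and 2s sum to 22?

Condition on the final move: it is a 1-step (f(n-1) ways to get there) or a 2-step (f(n-2) ways), so f(n) = f(n-1) + f(n-2), with f(1)=1, f(2)=2.
Building up term by term: f(1)=1, f(2)=2, f(3)=3, f(4)=5, f(5)=8, f(6)=13, f(7)=21, f(8)=34, f(9)=55, f(10)=89, f(11)=144, f(12)=233, f(13)=377, f(14)=610, f(15)=987, f(16)=1597, f(17)=2584, f(18)=4181, f(19)=6765, f(20)=10946, f(21)=17711, f(22)=28657.

Final answer: 28657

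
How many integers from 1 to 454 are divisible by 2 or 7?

Multiples of 2: 227. Multiples of 7: 64. Of both (lcm=14): 32.
By inclusion-exclusion: 227 + 64 - 32.

Final answer: 259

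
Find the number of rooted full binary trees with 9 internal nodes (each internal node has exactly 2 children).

The structures are counted by the Catalan number C_n. Here n = 9.
C_n = (2n)!/(n!(n+1)!), so C_{9} = 18!/(9! x 10!) = C(18,9)/10 = 48620/10.

Final answer: C_{9} = 4862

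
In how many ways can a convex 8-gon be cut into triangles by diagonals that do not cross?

The structures are counted by the Catalan number C_n. Here n = 8 - 2 = 6.
C_n = C(2n,n) - C(2n,n+1), so C_{6} = C(12,6) - C(12,7) = 924 - 792.

Final answer: C_{6} = 132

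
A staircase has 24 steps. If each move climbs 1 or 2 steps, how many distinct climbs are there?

Condition on the final move: it is a 1-step (f(n-1) ways to get there) or a 2-step (f(n-2) ways), so f(n) = f(n-1) + f(n-2), with f(1)=1, f(2)=2.
Building up term by term: f(1)=1, f(2)=2, f(3)=3, f(4)=5, f(5)=8, f(6)=13, f(7)=21, f(8)=34, f(9)=55, f(10)=89, f(11)=144, f(12)=233, f(13)=377, f(14)=610, f(15)=987, f(16)=1597, f(17)=2584, f(18)=4181, f(19)=6765, f(20)=10946, f(21)=17711, f(22)=28657, f(23)=46368, f(24)=75025.

Final answer: 75025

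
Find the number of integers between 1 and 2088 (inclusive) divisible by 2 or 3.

Multiples of 2: 1044. Multiples of 3: 696. Of both (lcm=6): 348.
By inclusion-exclusion: 1044 + 696 - 348.

Final answer: 1392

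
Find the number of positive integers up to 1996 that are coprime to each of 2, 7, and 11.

|div by 2|=998, |div by 7|=285, |div by 11|=181.
|div by 2&7|=142, |div by 2&11|=90, |div by 7&11|=25, |div by all|=12.
By inclusion-exclusion, divisible by at least one: 998+285+181-142-90-25+12 = 1219.
Not divisible by any: 1996 - 1219.

Final answer: 777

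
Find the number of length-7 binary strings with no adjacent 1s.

Classify by the final bit: ...0 gives a(n-1) strings, ...01 gives a(n-2) strings. Thus a(n) = a(n-1) + a(n-2) with a(1)=2, a(2)=3.
Iterating the recurrence: a(1)=2, a(2)=3, a(3)=5, a(4)=8, a(5)=13, a(6)=21, a(7)=34.

Final answer: 34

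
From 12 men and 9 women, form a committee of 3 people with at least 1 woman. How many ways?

Sum over valid woman counts:
C(9,1)C(12,2) = 594
C(9,2)C(12,1) = 432
C(9,3)C(12,0) = 84
Total: 594 + 432 + 84.

Final answer: 1110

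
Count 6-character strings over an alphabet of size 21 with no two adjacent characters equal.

First character: 21 choices. Each subsequent: 20 choices (must differ from the previous one).
Total: 21 x 20^5.

Final answer: 21 x 20^{5} = 67200000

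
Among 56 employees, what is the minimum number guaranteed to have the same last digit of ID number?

There are 10 possible values for last digit of ID number. With 56 employees and 10 categories, by pigeonhole: ceiling(56/10).

Final answer: 6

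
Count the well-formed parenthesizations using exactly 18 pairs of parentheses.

This is a standard Catalan-number count: the answer is C_n. Here n = 18 (pairs).
Using C_0 = 1 and C_(k+1) = C_k x 2(2k+1)/(k+2), build up term by term: C_1=1, C_2=2, C_3=5, C_4=14, C_5=42, C_6=132, C_7=429, C_8=1430, C_9=4862, C_10=16796, C_11=58786, C_12=208012, C_13=742900, C_14=2674440, C_15=9694845, C_16=35357670, C_17=129644790, C_18=477638700.

Final answer: C_{18} = 477638700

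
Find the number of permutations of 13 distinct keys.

The number of ways to arrange 13 distinct objects is 13!.

Final answer: 13! = 6227020800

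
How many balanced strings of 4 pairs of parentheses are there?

This is a standard Catalan-number count: the answer is C_n. Here n = 4 (pairs).
C_n = C(2n,n)/(n+1), so C_{4} = C(8,4)/5 = 70/5.

Final answer: C_{4} = 14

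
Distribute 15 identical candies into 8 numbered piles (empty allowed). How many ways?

Stars and bars: C(n+k-1, k-1) = C(22,7).

Final answer: C(22,7) = 170544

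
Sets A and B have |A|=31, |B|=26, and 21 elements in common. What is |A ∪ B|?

|A union B| = |A| + |B| - |A intersect B| = 31 + 26 - 21.

Final answer: 36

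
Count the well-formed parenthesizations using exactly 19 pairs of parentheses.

This is counted by the nth Catalan number C_n. Here n = 19 (pairs).
C_n = (2n)!/(n!(n+1)!), so C_{19} = 38!/(19! x 20!) = C(38,19)/20 = 35345263800/20.

Final answer: C_{19} = 1767263190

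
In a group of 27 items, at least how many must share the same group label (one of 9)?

There are 9 possible values for group label (one of 9). With 27 items and 9 categories, by pigeonhole: ceiling(27/9).

Final answer: 3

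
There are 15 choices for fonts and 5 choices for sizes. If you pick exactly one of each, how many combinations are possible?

By the multiplication principle: 15 x 5.

Final answer: 75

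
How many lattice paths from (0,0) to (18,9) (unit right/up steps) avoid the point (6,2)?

Total paths to (18,9): C(27,9) = 4686825.
Paths through (6,2): C(8,2) x C(19,7) = 1410864.
Avoiding (6,2): 4686825 - 1410864.

Final answer: 3275961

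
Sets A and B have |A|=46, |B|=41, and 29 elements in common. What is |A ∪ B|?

|A union B| = |A| + |B| - |A intersect B| = 46 + 41 - 29.

Final answer: 58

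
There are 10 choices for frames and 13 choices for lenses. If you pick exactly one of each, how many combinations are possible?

By the multiplication principle: 10 x 13.

Final answer: 130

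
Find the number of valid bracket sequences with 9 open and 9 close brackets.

This is a standard Catalan-number count: the answer is C_n. Here n = 9 (pairs).
Using C_0 = 1 and C_(k+1) = C_k x 2(2k+1)/(k+2), build up term by term: C_1=1, C_2=2, C_3=5, C_4=14, C_5=42, C_6=132, C_7=429, C_8=1430, C_9=4862.

Final answer: C_{9} = 4862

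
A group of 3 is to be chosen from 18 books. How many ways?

C(18,3) = 18!/(3! x (18-3)!).

Final answer: C(18,3) = 816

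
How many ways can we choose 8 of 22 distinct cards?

C(22,8) = 22!/(8! x (22-8)!).

Final answer: C(22,8) = 319770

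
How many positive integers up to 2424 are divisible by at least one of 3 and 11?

Multiples of 3: 808. Multiples of 11: 220. Of both (lcm=33): 73.
By inclusion-exclusion: 808 + 220 - 73.

Final answer: 955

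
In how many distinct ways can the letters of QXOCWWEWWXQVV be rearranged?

Letters (C:1, E:1, O:1, Q:2, V:2, W:4, X:2). Total letters: 13.
Permutations = 13!/(4! x 2! x 2! x 2!).

Final answer: 32432400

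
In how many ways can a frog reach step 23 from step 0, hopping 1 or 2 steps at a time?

Condition on the final move: it is a 1-step (f(n-1) ways to get there) or a 2-step (f(n-2) ways), so f(n) = f(n-1) + f(n-2), with f(1)=1, f(2)=2.
Computing successive values: f(1)=1, f(2)=2, f(3)=3, f(4)=5, f(5)=8, f(6)=13, f(7)=21, f(8)=34, f(9)=55, f(10)=89, f(11)=144, f(12)=233, f(13)=377, f(14)=610, f(15)=987, f(16)=1597, f(17)=2584, f(18)=4181, f(19)=6765, f(20)=10946, f(21)=17711, f(22)=28657, f(23)=46368.

Final answer: 46368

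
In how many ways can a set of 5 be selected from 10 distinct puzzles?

C(10,5) = 10!/(5! x 5!).

Final answer: \binom{10}{5} = 252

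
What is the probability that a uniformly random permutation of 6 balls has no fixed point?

D(n) = (n-1)(D(n-1) + D(n-2)), D(0)=1, D(1)=0.
Building up: D(2)=1, D(3)=2, D(4)=9, D(5)=44, D(6)=265.
Total arrangements: 6! = 720.
Probability = D(6)/6! = 53/144.

Final answer: D(6)/6! = 265/720 = 0.368056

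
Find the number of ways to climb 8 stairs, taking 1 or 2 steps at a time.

Condition on the final move: it is a 1-step (f(n-1) ways to get there) or a 2-step (f(n-2) ways), so f(n) = f(n-1) + f(n-2), with f(1)=1, f(2)=2.
Building up term by term: f(1)=1, f(2)=2, f(3)=3, f(4)=5, f(5)=8, f(6)=13, f(7)=21, f(8)=34.

Final answer: 34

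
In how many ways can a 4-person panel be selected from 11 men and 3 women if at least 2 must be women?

Sum over valid woman counts:
C(3,2)C(11,2) = 165
C(3,3)C(11,1) = 11
Total: 165 + 11.

Final answer: 176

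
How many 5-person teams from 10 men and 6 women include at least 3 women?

Sum over valid woman counts:
C(6,3)C(10,2) = 900
C(6,4)C(10,1) = 150
C(6,5)C(10,0) = 6
Total: 900 + 150 + 6.

Final answer: 1056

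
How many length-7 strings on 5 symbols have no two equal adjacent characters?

Let g(n) count such strings. g(1) = 5, and each valid string of length n-1 extends in 4 ways (any symbol but the last), so g(n) = 4 g(n-1).
Total: g(7) = 5 x 4^6.

Final answer: 5 x 4^{6} = 20480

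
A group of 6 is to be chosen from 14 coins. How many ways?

C(14,6) = 14!/(6! x 8!).

Final answer: \binom{14}{6} = 3003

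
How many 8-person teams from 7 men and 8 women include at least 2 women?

Sum over valid woman counts:
C(8,2)C(7,6) = 196
C(8,3)C(7,5) = 1176
C(8,4)C(7,4) = 2450
C(8,5)C(7,3) = 1960
C(8,6)C(7,2) = 588
C(8,7)C(7,1) = 56
C(8,8)C(7,0) = 1
Total: 196 + 1176 + 2450 + 1960 + 588 + 56 + 1.

Final answer: 6427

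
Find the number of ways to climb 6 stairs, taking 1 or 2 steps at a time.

Let f(n) be the number of climbs. Removing the last move (1 or 2 steps) gives f(n) = f(n-1) + f(n-2); base cases f(1)=1, f(2)=2.
Computing successive values: f(1)=1, f(2)=2, f(3)=3, f(4)=5, f(5)=8, f(6)=13.

Final answer: 13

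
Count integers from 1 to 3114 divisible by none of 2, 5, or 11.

|div by 2|=1557, |div by 5|=622, |div by 11|=283.
|div by 2&5|=311, |div by 2&11|=141, |div by 5&11|=56, |div by all|=28.
By inclusion-exclusion, divisible by at least one: 1557+622+283-311-141-56+28 = 1982.
Not divisible by any: 3114 - 1982.

Final answer: 1132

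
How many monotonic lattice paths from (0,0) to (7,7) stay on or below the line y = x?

Total monotonic paths to (7,7): C(14,7) = 3432.
Reflecting each bad path at its first crossing gives a bijection with paths to (6,8): C(14,8) = 3003.
Valid Dyck paths: 3432 - 3003.
(This is the Catalan number C_{7}.)

Final answer: C_{7} = 429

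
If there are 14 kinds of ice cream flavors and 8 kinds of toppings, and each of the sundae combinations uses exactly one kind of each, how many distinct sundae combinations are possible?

By the multiplication principle: 14 x 8.

Final answer: 112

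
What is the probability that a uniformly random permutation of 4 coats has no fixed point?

Derangements satisfy D(n) = (n-1)(D(n-1) + D(n-2)), starting from D(0)=1, D(1)=0.
Building up: D(2)=1, D(3)=2, D(4)=9.
Total arrangements: 4! = 24.
Probability = D(4)/4! = 3/8.

Final answer: D(4)/4! = 9/24 = 0.375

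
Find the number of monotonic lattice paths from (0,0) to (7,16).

Each path has 7 right steps and 16 up steps in some order (23 steps total).
Choose which 16 of the 23 steps are up: C(23,16).

Final answer: C(23,16) = 245157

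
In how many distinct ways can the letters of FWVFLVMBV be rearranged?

Letters (B:1, F:2, L:1, M:1, V:3, W:1). Total letters: 9.
Permutations = 9!/(3! x 2!).

Final answer: 30240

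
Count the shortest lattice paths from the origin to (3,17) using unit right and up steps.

Each path has 3 right steps and 17 up steps in some order (20 steps total).
Choose which 17 of the 20 steps are up: C(20,17).

Final answer: C(20,17) = 1140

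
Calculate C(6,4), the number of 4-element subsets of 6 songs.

C(6,4) = 6!/(4! x (6-4)!).

Final answer: C(6,4) = 15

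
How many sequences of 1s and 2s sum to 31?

Let f(n) be the number of climbs. Removing the last move (1 or 2 steps) gives f(n) = f(n-1) + f(n-2); base cases f(1)=1, f(2)=2.
Computing successive values: f(1)=1, f(2)=2, f(3)=3, f(4)=5, f(5)=8, f(6)=13, f(7)=21, f(8)=34, f(9)=55, f(10)=89, f(11)=144, f(12)=233, f(13)=377, f(14)=610, f(15)=987, f(16)=1597, f(17)=2584, f(18)=4181, f(19)=6765, f(20)=10946, f(21)=17711, f(22)=28657, f(23)=46368, f(24)=75025, f(25)=121393, f(26)=196418, f(27)=317811, f(28)=514229, f(29)=832040, f(30)=1346269, f(31)=2178309.

Final answer: 2178309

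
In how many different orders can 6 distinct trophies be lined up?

The number of ways to arrange 6 distinct objects is 6!.

Final answer: 6! = 720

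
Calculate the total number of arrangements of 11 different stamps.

The number of ways to arrange 11 distinct objects is 11!.

Final answer: 11! = 39916800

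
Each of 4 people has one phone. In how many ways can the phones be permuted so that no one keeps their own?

Derangements satisfy D(n) = (n-1)(D(n-1) + D(n-2)), starting from D(0)=1, D(1)=0.
D(2) = 1 x (0 + 1) = 1
D(3) = 2 x (1 + 0) = 2
D(4) = 3 x (D(3) + D(2)) = 3 x (2 + 1)

Final answer: D(4) = 9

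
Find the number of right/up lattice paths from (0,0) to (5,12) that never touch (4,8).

Total paths to (5,12): C(17,12) = 6188.
Paths through (4,8): C(12,8) x C(5,4) = 2475.
Avoiding (4,8): 6188 - 2475.

Final answer: 3713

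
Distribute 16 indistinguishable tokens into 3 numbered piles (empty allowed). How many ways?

Stars and bars: C(n+k-1, k-1) = C(18,2).

Final answer: C(18,2) = 153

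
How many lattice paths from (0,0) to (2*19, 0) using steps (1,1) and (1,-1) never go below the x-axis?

Total monotonic paths to (19,19): C(38,19) = 35345263800.
Reflecting each bad path at its first crossing gives a bijection with paths to (18,20): C(38,20) = 33578000610.
Valid Dyck paths: 35345263800 - 33578000610.
(Equivalently, C_{19} = C(38,19)/20 = 35345263800/20.)

Final answer: C_{19} = 1767263190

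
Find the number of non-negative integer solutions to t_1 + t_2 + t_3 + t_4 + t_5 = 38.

Stars and bars with 38 stars and 4 bars:
C(38+5-1, 5-1) = C(42,4).

Final answer: C(42,4) = 111930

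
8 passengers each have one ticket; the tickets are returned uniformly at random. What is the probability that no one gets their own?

Use the recurrence D(n) = (n-1)(D(n-1) + D(n-2)) with D(0)=1, D(1)=0.
Building up: D(2)=1, D(3)=2, D(4)=9, D(5)=44, D(6)=265, D(7)=1854, D(8)=14833.
Total arrangements: 8! = 40320.
Probability = D(8)/8! = 2119/5760.

Final answer: D(8)/8! = 14833/40320 = 0.367882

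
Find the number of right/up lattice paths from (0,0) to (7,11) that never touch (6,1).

Total paths to (7,11): C(18,11) = 31824.
Paths through (6,1): C(7,1) x C(11,10) = 77.
Avoiding (6,1): 31824 - 77.

Final answer: 31747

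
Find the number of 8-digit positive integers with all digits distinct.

First digit: 9 (not 0). Second: 9 (not first). Third: 8, etc.
Total: 9 x 9 x 8 x 7 x 6 x 5 x 4 x 3.

Final answer: 1632960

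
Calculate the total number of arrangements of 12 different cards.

The number of ways to arrange 12 distinct objects is 12!.

Final answer: 12! = 479001600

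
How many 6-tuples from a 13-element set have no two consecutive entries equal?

First character: 13 choices. Each subsequent: 12 choices (must differ from the previous one).
Total: 13 x 12^5.

Final answer: 13 x 12^{5} = 3234816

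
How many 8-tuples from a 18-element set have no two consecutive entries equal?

First character: 18 choices. Each subsequent: 17 choices (must differ from the previous one).
Total: 18 x 17^7.

Final answer: 18 x 17^{7} = 7386096114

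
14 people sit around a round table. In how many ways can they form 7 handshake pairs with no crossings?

The structures are counted by the Catalan number C_n. Here n = 14/2 = 7.
Using C_0 = 1 and C_(k+1) = C_k x 2(2k+1)/(k+2), build up term by term: C_1=1, C_2=2, C_3=5, C_4=14, C_5=42, C_6=132, C_7=429.

Final answer: C_{7} = 429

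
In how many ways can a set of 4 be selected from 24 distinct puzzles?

C(24,4) = 24!/(4! x (24-4)!).

Final answer: C(24,4) = 10626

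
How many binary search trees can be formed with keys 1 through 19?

The structures are counted by the Catalan number C_n. Here n = 19.
C_n = C(2n,n)/(n+1), so C_{19} = C(38,19)/20 = 35345263800/20.

Final answer: C_{19} = 1767263190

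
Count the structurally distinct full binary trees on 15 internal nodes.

This is a standard Catalan-number count: the answer is C_n. Here n = 15.
C_n = (2n)!/(n!(n+1)!), so C_{15} = 30!/(15! x 16!) = C(30,15)/16 = 155117520/16.

Final answer: C_{15} = 9694845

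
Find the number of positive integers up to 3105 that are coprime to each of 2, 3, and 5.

|div by 2|=1552, |div by 3|=1035, |div by 5|=621.
|div by 2&3|=517, |div by 2&5|=310, |div by 3&5|=207, |div by all|=103.
By inclusion-exclusion, divisible by at least one: 1552+1035+621-517-310-207+103 = 2277.
Not divisible by any: 3105 - 2277.

Final answer: 828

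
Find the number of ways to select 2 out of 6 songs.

C(6,2) = 6!/(2! x (6-2)!).

Final answer: C(6,2) = 15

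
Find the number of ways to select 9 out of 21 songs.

C(21,9) = 21!/(9! x 12!).

Final answer: \binom{21}{9} = 293930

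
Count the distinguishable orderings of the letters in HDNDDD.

Letters (D:4, H:1, N:1). Total letters: 6.
Permutations = 6!/(4!).

Final answer: 30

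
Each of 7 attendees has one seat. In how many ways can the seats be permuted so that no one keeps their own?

Use the recurrence D(n) = (n-1)(D(n-1) + D(n-2)) with D(0)=1, D(1)=0.
D(2) = 1 x (0 + 1) = 1
D(3) = 2 x (1 + 0) = 2
D(4) = 3 x (2 + 1) = 9
D(5) = 4 x (9 + 2) = 44
D(6) = 5 x (44 + 9) = 265
D(7) = 6 x (D(6) + D(5)) = 6 x (265 + 44)

Final answer: D(7) = 1854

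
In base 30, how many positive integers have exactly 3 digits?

These are the integers in [30^2, 30^3), so the count is 30^3 - 30^2 = 29 x 30^2.

Final answer: 26100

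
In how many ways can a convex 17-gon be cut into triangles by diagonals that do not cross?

This is a standard Catalan-number count: the answer is C_n. Here n = 17 - 2 = 15.
C_n = C(2n,n)/(n+1), so C_{15} = C(30,15)/16 = 155117520/16.

Final answer: C_{15} = 9694845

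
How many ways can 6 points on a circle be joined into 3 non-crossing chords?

This is a standard Catalan-number count: the answer is C_n. Here n = 6/2 = 3.
C_n = C(2n,n) - C(2n,n+1), so C_{3} = C(6,3) - C(6,4) = 20 - 15.

Final answer: C_{3} = 5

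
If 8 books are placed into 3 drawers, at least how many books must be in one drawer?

By the pigeonhole principle: ceiling(8/3).

Final answer: 3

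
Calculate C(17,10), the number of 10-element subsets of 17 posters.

C(17,10) = 17!/(10! x 7!).

Final answer: \binom{17}{10} = 19448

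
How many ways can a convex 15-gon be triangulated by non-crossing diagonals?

The structures are counted by the Catalan number C_n. Here n = 15 - 2 = 13.
C_n = (2n)!/(n!(n+1)!), so C_{13} = 26!/(13! x 14!) = C(26,13)/14 = 10400600/14.

Final answer: C_{13} = 742900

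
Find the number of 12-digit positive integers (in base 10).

First digit: 9 choices (1-9). Each of the remaining 11 digits: 10 choices.
Total: 9 x 10^11.

Final answer: 900000000000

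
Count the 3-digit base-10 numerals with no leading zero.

In base 10, the leading digit has 9 choices (1..9); each of the remaining 2 digits has 10 choices.
Total: 9 x 10^2.

Final answer: 900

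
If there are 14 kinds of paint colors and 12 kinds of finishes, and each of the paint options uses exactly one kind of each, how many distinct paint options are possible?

By the multiplication principle: 14 x 12.

Final answer: 168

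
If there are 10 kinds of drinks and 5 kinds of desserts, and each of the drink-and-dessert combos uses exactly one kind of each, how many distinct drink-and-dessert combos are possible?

By the multiplication principle: 10 x 5.

Final answer: 50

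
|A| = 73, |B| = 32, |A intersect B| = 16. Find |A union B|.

|A union B| = |A| + |B| - |A intersect B| = 73 + 32 - 16.

Final answer: 89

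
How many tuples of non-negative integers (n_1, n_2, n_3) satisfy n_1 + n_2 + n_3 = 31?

Stars and bars with 31 stars and 2 bars:
C(31+3-1, 3-1) = C(33,2).

Final answer: C(33,2) = 528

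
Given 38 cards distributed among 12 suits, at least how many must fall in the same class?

By pigeonhole with 38 objects and 12 categories: ceiling(38/12).

Final answer: 4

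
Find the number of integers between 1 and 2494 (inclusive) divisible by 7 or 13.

Multiples of 7: 356. Multiples of 13: 191. Of both (lcm=91): 27.
By inclusion-exclusion: 356 + 191 - 27.

Final answer: 520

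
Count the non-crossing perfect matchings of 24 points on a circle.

This is counted by the nth Catalan number C_n. Here n = 24/2 = 12.
Using C_0 = 1 and C_(k+1) = C_k x 2(2k+1)/(k+2), build up term by term: C_1=1, C_2=2, C_3=5, C_4=14, C_5=42, C_6=132, C_7=429, C_8=1430, C_9=4862, C_10=16796, C_11=58786, C_12=208012.

Final answer: C_{12} = 208012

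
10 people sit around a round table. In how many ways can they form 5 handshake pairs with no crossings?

This is a standard Catalan-number count: the answer is C_n. Here n = 10/2 = 5.
C_n = C(2n,n) - C(2n,n+1), so C_{5} = C(10,5) - C(10,6) = 252 - 210.

Final answer: C_{5} = 42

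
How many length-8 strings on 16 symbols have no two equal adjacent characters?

Let g(n) count such strings. g(1) = 16, and each valid string of length n-1 extends in 15 ways (any symbol but the last), so g(n) = 15 g(n-1).
Total: g(8) = 16 x 15^7.

Final answer: 16 x 15^{7} = 2733750000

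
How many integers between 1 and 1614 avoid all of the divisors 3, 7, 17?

|div by 3|=538, |div by 7|=230, |div by 17|=94.
|div by 3&7|=76, |div by 3&17|=31, |div by 7&17|=13, |div by all|=4.
By inclusion-exclusion, divisible by at least one: 538+230+94-76-31-13+4 = 746.
Not divisible by any: 1614 - 746.

Final answer: 868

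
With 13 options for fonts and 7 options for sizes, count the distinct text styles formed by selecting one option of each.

By the multiplication principle: 13 x 7.

Final answer: 91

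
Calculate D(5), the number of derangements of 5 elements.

D(n) = (n-1)(D(n-1) + D(n-2)), D(0)=1, D(1)=0.
D(2) = 1 x (0 + 1) = 1
D(3) = 2 x (1 + 0) = 2
D(4) = 3 x (2 + 1) = 9
D(5) = 4 x (D(4) + D(3)) = 4 x (9 + 2)

Final answer: D(5) = 44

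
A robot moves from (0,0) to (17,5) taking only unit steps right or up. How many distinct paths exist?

Each path has 17 right steps and 5 up steps in some order (22 steps total).
Choose which 5 of the 22 steps are up: C(22,5).

Final answer: C(22,5) = 26334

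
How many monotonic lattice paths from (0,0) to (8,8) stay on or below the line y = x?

Total monotonic paths to (8,8): C(16,8) = 12870.
A path is bad iff it touches y = x + 1; reflecting its initial segment maps bad paths bijectively onto all paths to (7,9), of which there are C(16,9) = 11440.
Valid Dyck paths: 12870 - 11440.
(These counts are the Catalan numbers.)

Final answer: C_{8} = 1430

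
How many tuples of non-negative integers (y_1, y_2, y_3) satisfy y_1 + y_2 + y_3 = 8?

Stars and bars with 8 stars and 2 bars:
C(8+3-1, 3-1) = C(10,2).

Final answer: C(10,2) = 45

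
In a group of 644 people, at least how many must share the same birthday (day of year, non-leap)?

There are 365 possible values for birthday (day of year, non-leap). With 644 people and 365 categories, by pigeonhole: ceiling(644/365).

Final answer: 2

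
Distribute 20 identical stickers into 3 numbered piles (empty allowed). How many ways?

Stars and bars: C(n+k-1, k-1) = C(22,2).

Final answer: C(22,2) = 231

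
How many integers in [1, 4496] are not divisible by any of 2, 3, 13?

|div by 2|=2248, |div by 3|=1498, |div by 13|=345.
|div by 2&3|=749, |div by 2&13|=172, |div by 3&13|=115, |div by all|=57.
By inclusion-exclusion, divisible by at least one: 2248+1498+345-749-172-115+57 = 3112.
Not divisible by any: 4496 - 3112.

Final answer: 1384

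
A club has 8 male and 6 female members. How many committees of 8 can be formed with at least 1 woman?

Sum over valid woman counts:
C(6,1)C(8,7) = 48
C(6,2)C(8,6) = 420
C(6,3)C(8,5) = 1120
C(6,4)C(8,4) = 1050
C(6,5)C(8,3) = 336
C(6,6)C(8,2) = 28
Total: 48 + 420 + 1120 + 1050 + 336 + 28.

Final answer: 3002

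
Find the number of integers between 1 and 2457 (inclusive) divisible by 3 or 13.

Multiples of 3: 819. Multiples of 13: 189. Of both (lcm=39): 63.
By inclusion-exclusion: 819 + 189 - 63.

Final answer: 945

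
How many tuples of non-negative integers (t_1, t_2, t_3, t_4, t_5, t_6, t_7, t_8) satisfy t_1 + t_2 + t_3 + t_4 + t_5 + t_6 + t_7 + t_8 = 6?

Stars and bars with 6 stars and 7 bars:
C(6+8-1, 8-1) = C(13,7).

Final answer: C(13,7) = 1716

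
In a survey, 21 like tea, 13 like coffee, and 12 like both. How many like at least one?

|A union B| = |A| + |B| - |A intersect B| = 21 + 13 - 12.

Final answer: 22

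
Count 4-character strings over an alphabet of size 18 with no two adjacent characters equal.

First character: 18 choices. Each subsequent: 17 choices (must differ from the previous one).
Total: 18 x 17^3.

Final answer: 18 x 17^{3} = 88434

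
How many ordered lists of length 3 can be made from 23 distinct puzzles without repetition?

P(23,3) = 23!/(23-3)! = 23!/20!.

Final answer: P(23,3) = 10626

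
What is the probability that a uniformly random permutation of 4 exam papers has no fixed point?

D(n) = (n-1)(D(n-1) + D(n-2)), D(0)=1, D(1)=0.
Building up: D(2)=1, D(3)=2, D(4)=9.
Total arrangements: 4! = 24.
Probability = D(4)/4! = 3/8.

Final answer: D(4)/4! = 9/24 = 0.375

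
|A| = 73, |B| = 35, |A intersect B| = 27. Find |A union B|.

|A union B| = |A| + |B| - |A intersect B| = 73 + 35 - 27.

Final answer: 81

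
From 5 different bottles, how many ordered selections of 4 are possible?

P(5,4) = 5!/(5-4)! = 5!/1!.

Final answer: P(5,4) = 120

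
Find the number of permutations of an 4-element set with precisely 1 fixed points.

Choose which 1 elements are fixed: C(4,1) = 4.
Derange the remaining 3 using D(j) = (j-1)(D(j-1) + D(j-2)), D(0)=1, D(1)=0: D(2)=1, D(3)=2.
Total: 4 x 2.

Final answer: C(4,1) D(3) = 8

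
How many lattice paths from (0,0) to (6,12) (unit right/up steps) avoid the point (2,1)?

Total paths to (6,12): C(18,12) = 18564.
Paths through (2,1): C(3,1) x C(15,11) = 4095.
Avoiding (2,1): 18564 - 4095.

Final answer: 14469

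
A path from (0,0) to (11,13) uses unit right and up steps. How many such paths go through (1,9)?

Paths (0,0)->(1,9): C(10,9) = 10.
Paths (1,9)->(11,13): C(14,4) = 1001.
By multiplication principle: 10 x 1001.

Final answer: 10010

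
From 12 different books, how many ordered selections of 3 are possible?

P(12,3) = 12!/(12-3)! = 12!/9!.

Final answer: P(12,3) = 1320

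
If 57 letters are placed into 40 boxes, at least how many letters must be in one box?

By the pigeonhole principle: ceiling(57/40).

Final answer: 2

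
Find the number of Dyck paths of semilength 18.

Total monotonic paths to (18,18): C(36,18) = 9075135300.
A path is bad iff it touches y = x + 1; reflecting its initial segment maps bad paths bijectively onto all paths to (17,19), of which there are C(36,19) = 8597496600.
Valid Dyck paths: 9075135300 - 8597496600.
(Check: C(36,18) - C(36,19) = C(36,18)/19, the Catalan number C_{18}.)

Final answer: C_{18} = 477638700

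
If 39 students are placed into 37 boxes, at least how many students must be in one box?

By the pigeonhole principle: ceiling(39/37).

Final answer: 2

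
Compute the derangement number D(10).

D(n) = (n-1)(D(n-1) + D(n-2)), D(0)=1, D(1)=0.
D(2) = 1 x (0 + 1) = 1
D(3) = 2 x (1 + 0) = 2
D(4) = 3 x (2 + 1) = 9
D(5) = 4 x (9 + 2) = 44
D(6) = 5 x (44 + 9) = 265
D(7) = 6 x (265 + 44) = 1854
D(8) = 7 x (1854 + 265) = 14833
D(9) = 8 x (14833 + 1854) = 133496
D(10) = 9 x (D(9) + D(8)) = 9 x (133496 + 14833)

Final answer: D(10) = 1334961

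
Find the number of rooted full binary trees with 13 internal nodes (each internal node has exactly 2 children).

This is a standard Catalan-number count: the answer is C_n. Here n = 13.
C_n = C(2n,n) - C(2n,n+1), so C_{13} = C(26,13) - C(26,14) = 10400600 - 9657700.

Final answer: C_{13} = 742900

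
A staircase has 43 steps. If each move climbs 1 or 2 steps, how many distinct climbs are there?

Let f(n) count the ways. The last step is size 1 or 2, so f(n) = f(n-1) + f(n-2) with f(1)=1, f(2)=2.
Computing successive values: f(1)=1, f(2)=2, f(3)=3, f(4)=5, f(5)=8, f(6)=13, f(7)=21, f(8)=34, f(9)=55, f(10)=89, f(11)=144, f(12)=233, f(13)=377, f(14)=610, f(15)=987, f(16)=1597, f(17)=2584, f(18)=4181, f(19)=6765, f(20)=10946, f(21)=17711, f(22)=28657, f(23)=46368, f(24)=75025, f(25)=121393, f(26)=196418, f(27)=317811, f(28)=514229, f(29)=832040, f(30)=1346269, f(31)=2178309, f(32)=3524578, f(33)=5702887, f(34)=9227465, f(35)=14930352, f(36)=24157817, f(37)=39088169, f(38)=63245986, f(39)=102334155, f(40)=165580141, f(41)=267914296, f(42)=433494437, f(43)=701408733.

Final answer: 701408733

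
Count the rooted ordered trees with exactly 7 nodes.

This is a standard Catalan-number count: the answer is C_n. Here n = 7 - 1 = 6.
C_n = C(2n,n) - C(2n,n+1), so C_{6} = C(12,6) - C(12,7) = 924 - 792.

Final answer: C_{6} = 132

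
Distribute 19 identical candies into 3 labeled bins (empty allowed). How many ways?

Stars and bars: C(n+k-1, k-1) = C(21,2).

Final answer: C(21,2) = 210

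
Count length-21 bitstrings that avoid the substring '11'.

A valid string ends in 0 (append to any length-(n-1) valid string) or in 01 (append to any length-(n-2) valid string), so a(n) = a(n-1) + a(n-2) with a(1)=2, a(2)=3.
Computing successive values: a(1)=2, a(2)=3, a(3)=5, a(4)=8, a(5)=13, a(6)=21, a(7)=34, a(8)=55, a(9)=89, a(10)=144, a(11)=233, a(12)=377, a(13)=610, a(14)=987, a(15)=1597, a(16)=2584, a(17)=4181, a(18)=6765, a(19)=10946, a(20)=17711, a(21)=28657.

Final answer: 28657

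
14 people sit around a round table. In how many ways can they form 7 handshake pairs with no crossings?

This is a standard Catalan-number count: the answer is C_n. Here n = 14/2 = 7.
Using C_0 = 1 and C_(k+1) = C_k x 2(2k+1)/(k+2), build up term by term: C_1=1, C_2=2, C_3=5, C_4=14, C_5=42, C_6=132, C_7=429.

Final answer: C_{7} = 429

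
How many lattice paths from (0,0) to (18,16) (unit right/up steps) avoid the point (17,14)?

Total paths to (18,16): C(34,16) = 2203961430.
Paths through (17,14): C(31,14) x C(3,2) = 795547575.
Avoiding (17,14): 2203961430 - 795547575.

Final answer: 1408413855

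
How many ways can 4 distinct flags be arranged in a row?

The number of ways to arrange 4 distinct objects is 4!.

Final answer: 4! = 24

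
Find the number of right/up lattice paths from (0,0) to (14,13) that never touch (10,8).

Total paths to (14,13): C(27,13) = 20058300.
Paths through (10,8): C(18,8) x C(9,5) = 5513508.
Avoiding (10,8): 20058300 - 5513508.

Final answer: 14544792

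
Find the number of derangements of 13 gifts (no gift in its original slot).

D(n) = (n-1)(D(n-1) + D(n-2)), D(0)=1, D(1)=0.
D(2) = 1 x (0 + 1) = 1
D(3) = 2 x (1 + 0) = 2
D(4) = 3 x (2 + 1) = 9
D(5) = 4 x (9 + 2) = 44
D(6) = 5 x (44 + 9) = 265
D(7) = 6 x (265 + 44) = 1854
D(8) = 7 x (1854 + 265) = 14833
D(9) = 8 x (14833 + 1854) = 133496
D(10) = 9 x (133496 + 14833) = 1334961
D(11) = 10 x (1334961 + 133496) = 14684570
D(12) = 11 x (14684570 + 1334961) = 176214841
D(13) = 12 x (D(12) + D(11)) = 12 x (176214841 + 14684570)

Final answer: D(13) = 2290792932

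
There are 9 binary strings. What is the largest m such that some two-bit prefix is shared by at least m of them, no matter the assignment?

There are 4 possible values for two-bit prefix. With 9 binary strings and 4 categories, by pigeonhole: ceiling(9/4).

Final answer: 3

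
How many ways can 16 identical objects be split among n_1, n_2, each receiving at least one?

Substitute n'_i = n_i - 1 (so n'_i >= 0). Then sum n'_i = 16 - 2 = 14.
Stars and bars: C(14+2-1, 2-1) = C(15,1).

Final answer: C(15,1) = 15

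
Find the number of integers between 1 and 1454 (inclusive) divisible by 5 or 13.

Multiples of 5: 290. Multiples of 13: 111. Of both (lcm=65): 22.
By inclusion-exclusion: 290 + 111 - 22.

Final answer: 379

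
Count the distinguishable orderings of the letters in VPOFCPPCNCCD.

Letters (C:4, D:1, F:1, N:1, O:1, P:3, V:1). Total letters: 12.
Permutations = 12!/(4! x 3!).

Final answer: 3326400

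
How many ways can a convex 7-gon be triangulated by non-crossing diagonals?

The structures are counted by the Catalan number C_n. Here n = 7 - 2 = 5.
Using C_0 = 1 and C_(k+1) = C_k x 2(2k+1)/(k+2), build up term by term: C_1=1, C_2=2, C_3=5, C_4=14, C_5=42.

Final answer: C_{5} = 42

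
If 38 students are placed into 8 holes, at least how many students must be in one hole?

By the pigeonhole principle: ceiling(38/8).

Final answer: 5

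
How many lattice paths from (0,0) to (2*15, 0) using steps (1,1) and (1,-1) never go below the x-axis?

Total monotonic paths to (15,15): C(30,15) = 155117520.
A path is bad iff it touches y = x + 1; reflecting its initial segment maps bad paths bijectively onto all paths to (14,16), of which there are C(30,16) = 145422675.
Valid Dyck paths: 155117520 - 145422675.
(Check: C(30,15) - C(30,16) = C(30,15)/16, the Catalan number C_{15}.)

Final answer: C_{15} = 9694845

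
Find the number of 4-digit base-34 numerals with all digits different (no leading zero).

The leading digit has 33 choices (anything but zero); the next has 33 (anything but the first), then 32, and so on, one fewer each time.
Total: 33 x 33 x 32 x 31.

Final answer: 1080288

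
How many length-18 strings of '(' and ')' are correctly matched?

This is a standard Catalan-number count: the answer is C_n. Here n = 9 (pairs).
C_n = (2n)!/(n!(n+1)!), so C_{9} = 18!/(9! x 10!) = C(18,9)/10 = 48620/10.

Final answer: C_{9} = 4862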